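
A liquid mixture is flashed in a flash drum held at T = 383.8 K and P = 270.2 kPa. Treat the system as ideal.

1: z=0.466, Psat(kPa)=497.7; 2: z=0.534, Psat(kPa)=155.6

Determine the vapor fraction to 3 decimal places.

Raoult's law: Kᵢ = Pᵢˢᵃᵗ/P = Pᵢˢᵃᵗ/270.2.
  K_1 = 497.7/270.2 = 1.84197, K_2 = 155.6/270.2 = 0.57587
Let ψ = V/F and solve Σ zᵢ(Kᵢ−1)/(1+ψ(Kᵢ−1)) = 0.
g(0) = ΣzᵢKᵢ − 1 = 0.166 and g(1) = 1 − Σzᵢ/Kᵢ = -0.180, so a root lies in (0, 1).
Iterate (Newton) starting at ψ = 0.5:
  ψ = 0.500: g = -0.0113, g' = -0.318 → ψ = 0.464
Converged at ψ = 0.464.

ψ = 0.464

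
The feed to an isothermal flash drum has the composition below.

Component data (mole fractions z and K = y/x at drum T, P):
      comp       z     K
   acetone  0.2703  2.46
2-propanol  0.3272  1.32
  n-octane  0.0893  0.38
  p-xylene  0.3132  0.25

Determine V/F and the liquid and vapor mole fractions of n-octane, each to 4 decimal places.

Rachford–Rice: g(V/F) = Σ zᵢ(Kᵢ−1)/(1+V/F(Kᵢ−1)) = 0.
Check two-phase: ΣzᵢKᵢ = 1.2091 > 1 and Σzᵢ/Kᵢ = 1.8456 > 1, so g(0) = 0.2091 > 0 and g(1) = -0.8456 < 0.
Newton iteration, V/F⁰ = 0.5:
  V/F = 0.5000: g = -0.13770, g' = -0.7405 → V/F = 0.3140
  V/F = 0.3140: g = -0.01031, g' = -0.6529 → V/F = 0.2983
  V/F = 0.2983: g = -0.00001, g' = -0.6515 → V/F = 0.2982
Converged at V/F = 0.2982.
Compositions from xᵢ = zᵢ/(1+V/F(Kᵢ−1)), yᵢ = Kᵢxᵢ:
  acetone: x = 0.1883, y = 0.4632
  2-propanol: x = 0.2987, y = 0.3943
  n-octane: x = 0.1096, y = 0.0416
  p-xylene: x = 0.4034, y = 0.1009

V/F = 0.2982, x_n-octane = 0.1096, y_n-octane = 0.0416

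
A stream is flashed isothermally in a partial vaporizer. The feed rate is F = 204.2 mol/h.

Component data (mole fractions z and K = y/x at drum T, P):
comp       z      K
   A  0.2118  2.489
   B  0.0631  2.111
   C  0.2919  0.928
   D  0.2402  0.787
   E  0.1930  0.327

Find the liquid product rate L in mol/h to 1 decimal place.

Newton–Raphson from ψ = 0.67:
  ψ = 0.6700: g = -0.12025, g' = -0.4497 → ψ = 0.4026
  ψ = 0.4026: g = -0.01016, g' = -0.3998 → ψ = 0.3772
  ψ = 0.3772: g = 0.00003, g' = -0.4027 → ψ = 0.3773
Converged at ψ = 0.3773.
Then V = ψ·F = 0.3773·204.2 = 77.0 mol/h and L = F − V = 127.2 mol/h.

L = 127.2 mol/h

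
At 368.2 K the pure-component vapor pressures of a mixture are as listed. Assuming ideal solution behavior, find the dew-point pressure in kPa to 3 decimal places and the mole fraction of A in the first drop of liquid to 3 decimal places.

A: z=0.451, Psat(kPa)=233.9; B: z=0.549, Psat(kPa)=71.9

At the dew point ψ → 1, so Σzᵢ/Kᵢ = 1 with Kᵢ = Pᵢˢᵃᵗ/P ⇒ 1/P = Σzᵢ/Pᵢˢᵃᵗ.
1/P = 0.451/233.9 + 0.549/71.9 = 0.009564 ⇒ P = 104.561 kPa
xᵢ = zᵢP/Pᵢˢᵃᵗ ⇒ x_A = 0.451·104.561/233.9 = 0.202

Pdew = 104.561 kPa, x_A = 0.202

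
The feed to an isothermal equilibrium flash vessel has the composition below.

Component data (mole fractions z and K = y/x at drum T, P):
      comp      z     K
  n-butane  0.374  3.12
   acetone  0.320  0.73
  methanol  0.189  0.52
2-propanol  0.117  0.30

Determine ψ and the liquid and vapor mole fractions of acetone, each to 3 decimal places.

ψ = 0.563, x_acetone = 0.377, y_acetone = 0.275

Rachford–Rice: g(ψ) = Σ zᵢ(Kᵢ−1)/(1+ψ(Kᵢ−1)) = 0.
Feasibility: ΣzᵢKᵢ = 1.534, Σzᵢ/Kᵢ = 1.312 — both > 1, two phases present.
Iterate (Newton) starting at ψ = 0.69:
  ψ = 0.690: g = -0.0783, g' = -0.624 → ψ = 0.565
  ψ = 0.565: g = -0.0009, g' = -0.619 → ψ = 0.563
Converged at ψ = 0.563.
Compositions from xᵢ = zᵢ/(1+ψ(Kᵢ−1)), yᵢ = Kᵢxᵢ:
  n-butane: x = 0.170, y = 0.532
  acetone: x = 0.377, y = 0.275
  methanol: x = 0.259, y = 0.135
  2-propanol: x = 0.193, y = 0.058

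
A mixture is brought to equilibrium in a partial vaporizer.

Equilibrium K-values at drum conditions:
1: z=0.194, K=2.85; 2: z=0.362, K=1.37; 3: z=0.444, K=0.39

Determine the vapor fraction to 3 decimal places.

ψ = 0.336

Rachford–Rice: g(ψ) = Σ zᵢ(Kᵢ−1)/(1+ψ(Kᵢ−1)) = 0.
Feasibility: ΣzᵢKᵢ = 1.222, Σzᵢ/Kᵢ = 1.471 — both > 1, two phases present.
Newton–Raphson from ψ = 0.5:
  ψ = 0.500: g = -0.0902, g' = -0.557 → ψ = 0.338
  ψ = 0.338: g = -0.0012, g' = -0.553 → ψ = 0.336
Converged at ψ = 0.336.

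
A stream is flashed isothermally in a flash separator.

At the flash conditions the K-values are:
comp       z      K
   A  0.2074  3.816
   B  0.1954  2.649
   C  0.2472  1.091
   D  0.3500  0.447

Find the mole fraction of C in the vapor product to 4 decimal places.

Material balance + equilibrium reduce to Σ zᵢ(Kᵢ−1)/(1+β(Kᵢ−1)) = 0.
g(0) = ΣzᵢKᵢ − 1 = 0.7352 and g(1) = 1 − Σzᵢ/Kᵢ = -0.1377, so a root lies in (0, 1).
Iterate (Newton) starting at β = 0.54:
  β = 0.5400: g = 0.14763, g' = -0.6270 → β = 0.7755
  β = 0.7755: g = 0.00699, g' = -0.5945 → β = 0.7872
Converged at β = 0.7872.
Compositions from xᵢ = zᵢ/(1+β(Kᵢ−1)), yᵢ = Kᵢxᵢ:
  A: x = 0.0645, y = 0.2460
  B: x = 0.0850, y = 0.2252
  C: x = 0.2307, y = 0.2517
  D: x = 0.6198, y = 0.2771

y_C = 0.2517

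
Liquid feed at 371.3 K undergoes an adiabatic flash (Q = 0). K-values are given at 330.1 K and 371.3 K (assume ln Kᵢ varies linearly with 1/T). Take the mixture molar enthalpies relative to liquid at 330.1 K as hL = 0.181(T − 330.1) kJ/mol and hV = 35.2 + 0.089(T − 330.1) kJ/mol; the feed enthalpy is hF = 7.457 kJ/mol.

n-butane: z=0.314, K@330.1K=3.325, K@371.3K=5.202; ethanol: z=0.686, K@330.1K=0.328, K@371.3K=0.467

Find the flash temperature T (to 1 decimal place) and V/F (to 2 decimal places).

T = 333.5 K, V/F = 0.20

Adiabatic flash: solve Rachford–Rice at each trial T, then check hF = ψ·hV(T) + (1−ψ)·hL(T).
  T = 330.1 K: K = (3.325, 0.328), RR gives ψ = 0.172, H_out = 6.062 kJ/mol
  T = 371.3 K: K = (5.202, 0.467), RR gives ψ = 0.426, H_out = 20.833 kJ/mol
  T = 350.7 K: K = (4.214, 0.395), RR gives ψ = 0.306, H_out = 13.918 kJ/mol
  T = 340.4 K: K = (3.757, 0.361), RR gives ψ = 0.243, H_out = 10.176 kJ/mol
  T = 335.2 K: K = (3.535, 0.344), RR gives ψ = 0.208, H_out = 8.158 kJ/mol
  T = 332.6 K: K = (3.427, 0.336), RR gives ψ = 0.190, H_out = 7.105 kJ/mol
  T = 333.9 K: K = (3.481, 0.340), RR gives ψ = 0.199, H_out = 7.635 kJ/mol
Linear interpolation between T = 332.6 (H_out = 7.105) and T = 333.9 (H_out = 7.635) on hF = 7.457 gives T ≈ 333.5 K, at which ψ = 0.20.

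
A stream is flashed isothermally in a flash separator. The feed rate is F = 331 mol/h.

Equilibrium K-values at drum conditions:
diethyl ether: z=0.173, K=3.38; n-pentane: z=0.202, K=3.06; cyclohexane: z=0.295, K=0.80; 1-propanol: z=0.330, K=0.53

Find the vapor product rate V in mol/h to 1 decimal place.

V = 250.0 mol/h

Newton iteration, V/F⁰ = 0.5:
  V/F = 0.500: g = 0.1247, g' = -0.551 → V/F = 0.726
  V/F = 0.726: g = 0.0132, g' = -0.453 → V/F = 0.755
Converged at V/F = 0.755.
Then V = V/F·F = 0.7553·331 = 250.0 mol/h and L = F − V = 81.0 mol/h.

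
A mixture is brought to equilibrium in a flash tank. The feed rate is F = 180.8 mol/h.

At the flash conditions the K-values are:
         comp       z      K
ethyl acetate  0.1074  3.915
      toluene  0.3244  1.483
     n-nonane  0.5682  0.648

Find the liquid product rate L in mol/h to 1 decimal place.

Newton iteration, β⁰ = 0.5:
  β = 0.5000: g = 0.01087, g' = -0.3039 → β = 0.5358
  β = 0.5358: g = 0.00019, g' = -0.2937 → β = 0.5364
Converged at β = 0.5364.
Then V = β·F = 0.5364·180.8 = 97.0 mol/h and L = F − V = 83.8 mol/h.

L = 83.8 mol/h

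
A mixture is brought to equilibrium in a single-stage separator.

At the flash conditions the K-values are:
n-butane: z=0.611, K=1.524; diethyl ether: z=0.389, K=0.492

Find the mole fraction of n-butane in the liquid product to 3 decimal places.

Material balance + equilibrium reduce to Σ zᵢ(Kᵢ−1)/(1+β(Kᵢ−1)) = 0.
Feasibility: ΣzᵢKᵢ = 1.123, Σzᵢ/Kᵢ = 1.192 — both > 1, two phases present.
Newton iteration, β⁰ = 0.5:
  β = 0.500: g = -0.0112, g' = -0.286 → β = 0.461
  β = 0.461: g = -0.0001, g' = -0.280 → β = 0.460
Converged at β = 0.460.
Compositions from xᵢ = zᵢ/(1+β(Kᵢ−1)), yᵢ = Kᵢxᵢ:
  n-butane: x = 0.492, y = 0.750
  diethyl ether: x = 0.508, y = 0.250

x_n-butane = 0.492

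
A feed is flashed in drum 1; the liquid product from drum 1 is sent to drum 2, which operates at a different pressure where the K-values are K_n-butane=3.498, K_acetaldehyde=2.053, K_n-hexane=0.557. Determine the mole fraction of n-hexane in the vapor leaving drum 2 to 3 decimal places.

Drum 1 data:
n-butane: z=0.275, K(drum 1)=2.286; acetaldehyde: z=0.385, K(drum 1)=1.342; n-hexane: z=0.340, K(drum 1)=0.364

y_n-hexane (drum 2) = 0.423

Drum 1:
Newton iteration, ψ₁⁰ = 0.45:
  ψ₁ = 0.450: g = 0.0352, g' = -0.486 → ψ₁ = 0.522
  ψ₁ = 0.522: g = -0.0006, g' = -0.504 → ψ₁ = 0.521
Converged at ψ₁ = 0.521.
Drum-1 compositions:
  n-butane: x = 0.165, y = 0.376
  acetaldehyde: x = 0.327, y = 0.439
  n-hexane: x = 0.509, y = 0.185
Drum-2 feed = drum-1 liquid: z₂ = (0.1646, 0.3268, 0.5086).
Drum 2:
Iterate (Newton) starting at ψ₂ = 0.5:
  ψ₂ = 0.500: g = 0.1188, g' = -0.523 → ψ₂ = 0.727
  ψ₂ = 0.727: g = 0.0085, g' = -0.463 → ψ₂ = 0.746
Converged at ψ₂ = 0.746.
  n-butane: x = 0.058, y = 0.201
  acetaldehyde: x = 0.183, y = 0.376
  n-hexane: x = 0.759, y = 0.423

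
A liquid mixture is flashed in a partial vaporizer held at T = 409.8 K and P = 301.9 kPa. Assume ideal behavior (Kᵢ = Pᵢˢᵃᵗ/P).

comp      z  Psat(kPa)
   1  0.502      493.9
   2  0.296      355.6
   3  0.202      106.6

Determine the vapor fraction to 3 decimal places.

Raoult's law: Kᵢ = Pᵢˢᵃᵗ/P = Pᵢˢᵃᵗ/301.9.
  K_1 = 493.9/301.9 = 1.63597, K_2 = 355.6/301.9 = 1.17787, K_3 = 106.6/301.9 = 0.35310
Newton–Raphson from ψ = 0.5:
  ψ = 0.500: g = 0.0974, g' = -0.309 → ψ = 0.815
  ψ = 0.815: g = -0.0201, g' = -0.473 → ψ = 0.772
  ψ = 0.772: g = -0.0008, g' = -0.436 → ψ = 0.771
Converged at ψ = 0.771.

ψ = 0.771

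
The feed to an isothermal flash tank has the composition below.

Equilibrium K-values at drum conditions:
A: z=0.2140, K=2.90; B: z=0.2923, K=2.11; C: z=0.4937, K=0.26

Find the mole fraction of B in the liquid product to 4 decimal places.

Rachford–Rice: g(V/F) = Σ zᵢ(Kᵢ−1)/(1+V/F(Kᵢ−1)) = 0.
Feasibility: ΣzᵢKᵢ = 1.3657, Σzᵢ/Kᵢ = 2.1112 — both > 1, two phases present.
Iterate (Newton) starting at V/F = 0.5:
  V/F = 0.5000: g = -0.16274, g' = -1.0333 → V/F = 0.3425
  V/F = 0.3425: g = -0.00798, g' = -0.9576 → V/F = 0.3342
Converged at V/F = 0.3342.
Compositions from xᵢ = zᵢ/(1+V/F(Kᵢ−1)), yᵢ = Kᵢxᵢ:
  A: x = 0.1309, y = 0.3796
  B: x = 0.2132, y = 0.4499
  C: x = 0.6559, y = 0.1705

x_B = 0.2132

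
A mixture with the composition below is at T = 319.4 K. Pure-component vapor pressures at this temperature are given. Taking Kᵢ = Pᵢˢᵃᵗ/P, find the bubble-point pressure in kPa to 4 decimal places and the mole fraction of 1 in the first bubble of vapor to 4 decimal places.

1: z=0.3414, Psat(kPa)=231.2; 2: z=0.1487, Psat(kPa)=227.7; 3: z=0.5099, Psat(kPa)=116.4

At the bubble point ψ → 0, so ΣzᵢKᵢ = 1 with Kᵢ = Pᵢˢᵃᵗ/P ⇒ P = ΣzᵢPᵢˢᵃᵗ.
P = 0.3414·231.2 + 0.1487·227.7 + 0.5099·116.4 = 172.1430 kPa
yᵢ = zᵢPᵢˢᵃᵗ/P ⇒ y_1 = 0.3414·231.2/172.1430 = 0.4585

Pbub = 172.1430 kPa, y_1 = 0.4585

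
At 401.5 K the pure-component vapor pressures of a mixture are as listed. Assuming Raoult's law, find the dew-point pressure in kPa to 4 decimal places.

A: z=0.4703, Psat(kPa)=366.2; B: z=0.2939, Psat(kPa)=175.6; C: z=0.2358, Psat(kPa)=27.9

At the dew point ψ → 1, so Σzᵢ/Kᵢ = 1 with Kᵢ = Pᵢˢᵃᵗ/P ⇒ 1/P = Σzᵢ/Pᵢˢᵃᵗ.
1/P = 0.4703/366.2 + 0.2939/175.6 + 0.2358/27.9 = 0.0114096 ⇒ P = 87.6457 kPa

Pdew = 87.6457 kPa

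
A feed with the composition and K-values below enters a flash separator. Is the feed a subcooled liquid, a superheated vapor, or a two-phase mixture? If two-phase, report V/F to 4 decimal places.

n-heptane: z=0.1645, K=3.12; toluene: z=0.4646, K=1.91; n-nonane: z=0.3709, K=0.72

ΣzᵢKᵢ = 1.6677; Σzᵢ/Kᵢ = 0.8111.
Since Σzᵢ/Kᵢ < 1 the mixture is above its dew point — single vapor phase.

superheated vapor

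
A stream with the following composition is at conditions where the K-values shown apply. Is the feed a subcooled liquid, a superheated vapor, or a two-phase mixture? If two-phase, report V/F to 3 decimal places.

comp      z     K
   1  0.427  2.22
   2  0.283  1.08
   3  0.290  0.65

superheated vapor

ΣzᵢKᵢ = 1.442; Σzᵢ/Kᵢ = 0.901.
Since Σzᵢ/Kᵢ < 1 the mixture is above its dew point — single vapor phase.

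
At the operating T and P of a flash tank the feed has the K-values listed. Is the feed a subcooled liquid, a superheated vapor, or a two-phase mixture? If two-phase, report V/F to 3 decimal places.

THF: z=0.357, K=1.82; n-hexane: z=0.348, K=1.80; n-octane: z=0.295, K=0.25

two-phase, V/F = 0.576

ΣzᵢKᵢ = 1.350; Σzᵢ/Kᵢ = 1.569.
Both exceed 1, so a two-phase solution exists.
Newton–Raphson from ψ = 0.65:
  ψ = 0.650: g = -0.0576, g' = -0.830 → ψ = 0.581
  ψ = 0.581: g = -0.0035, g' = -0.735 → ψ = 0.576
Converged at ψ = 0.576.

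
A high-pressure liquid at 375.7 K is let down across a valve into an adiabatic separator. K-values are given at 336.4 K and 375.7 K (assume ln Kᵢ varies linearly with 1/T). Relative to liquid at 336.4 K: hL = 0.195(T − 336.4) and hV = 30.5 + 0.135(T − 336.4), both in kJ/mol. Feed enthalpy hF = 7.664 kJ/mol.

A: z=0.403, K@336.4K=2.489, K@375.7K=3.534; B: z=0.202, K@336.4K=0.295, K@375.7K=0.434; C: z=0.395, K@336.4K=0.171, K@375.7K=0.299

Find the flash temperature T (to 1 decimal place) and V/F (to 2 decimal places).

Adiabatic flash: solve Rachford–Rice at each trial T, then check hF = ψ·hV(T) + (1−ψ)·hL(T).
  T = 336.4 K: K = (2.489, 0.295, 0.171), RR gives ψ = 0.111, H_out = 3.380 kJ/mol
  T = 375.7 K: K = (3.534, 0.434, 0.299), RR gives ψ = 0.377, H_out = 18.287 kJ/mol
  T = 356.0 K: K = (2.993, 0.361, 0.229), RR gives ψ = 0.255, H_out = 11.293 kJ/mol
  T = 346.2 K: K = (2.737, 0.327, 0.199), RR gives ψ = 0.188, H_out = 7.523 kJ/mol
  T = 351.1 K: K = (2.864, 0.344, 0.214), RR gives ψ = 0.222, H_out = 9.445 kJ/mol
  T = 348.6 K: K = (2.799, 0.336, 0.206), RR gives ψ = 0.205, H_out = 8.475 kJ/mol
Linear interpolation between T = 346.2 (H_out = 7.523) and T = 348.6 (H_out = 8.475) on hF = 7.664 gives T ≈ 346.6 K, at which ψ = 0.19.

T = 346.6 K, V/F = 0.19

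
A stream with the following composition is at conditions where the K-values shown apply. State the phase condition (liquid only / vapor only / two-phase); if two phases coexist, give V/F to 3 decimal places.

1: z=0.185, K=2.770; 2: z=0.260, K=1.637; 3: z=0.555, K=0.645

ΣzᵢKᵢ = 1.296; Σzᵢ/Kᵢ = 1.086.
Both exceed 1, so a two-phase solution exists.
Material balance + equilibrium reduce to Σ zᵢ(Kᵢ−1)/(1+ψ(Kᵢ−1)) = 0.
Newton iteration, ψ⁰ = 0.47:
  ψ = 0.470: g = 0.0697, g' = -0.336 → ψ = 0.678
  ψ = 0.678: g = 0.0052, g' = -0.293 → ψ = 0.695
Converged at ψ = 0.695.

two-phase, V/F = 0.695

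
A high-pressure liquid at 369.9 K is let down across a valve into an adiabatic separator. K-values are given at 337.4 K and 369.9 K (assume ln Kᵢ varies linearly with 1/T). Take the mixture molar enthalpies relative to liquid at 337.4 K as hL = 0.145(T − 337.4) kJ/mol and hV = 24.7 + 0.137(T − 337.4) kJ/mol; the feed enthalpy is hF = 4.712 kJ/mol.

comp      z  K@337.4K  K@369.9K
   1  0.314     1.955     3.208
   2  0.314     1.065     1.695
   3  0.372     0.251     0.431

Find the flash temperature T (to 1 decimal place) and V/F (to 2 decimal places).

Adiabatic flash: solve Rachford–Rice at each trial T, then check hF = ψ·hV(T) + (1−ψ)·hL(T).
  T = 337.4 K: K = (1.955, 1.065, 0.251), RR gives ψ = 0.085, H_out = 2.104 kJ/mol
  T = 369.9 K: K = (3.208, 1.695, 0.431), RR gives ψ = 0.804, H_out = 24.350 kJ/mol
  T = 353.6 K: K = (2.531, 1.357, 0.333), RR gives ψ = 0.492, H_out = 14.439 kJ/mol
  T = 345.5 K: K = (2.231, 1.206, 0.290), RR gives ψ = 0.313, H_out = 8.889 kJ/mol
  T = 341.4 K: K = (2.088, 1.133, 0.270), RR gives ψ = 0.206, H_out = 5.667 kJ/mol
  T = 339.4 K: K = (2.021, 1.099, 0.260), RR gives ψ = 0.148, H_out = 3.946 kJ/mol
Linear interpolation between T = 339.4 (H_out = 3.946) and T = 341.4 (H_out = 5.667) on hF = 4.712 gives T ≈ 340.3 K, at which ψ = 0.17.

T = 340.3 K, V/F = 0.17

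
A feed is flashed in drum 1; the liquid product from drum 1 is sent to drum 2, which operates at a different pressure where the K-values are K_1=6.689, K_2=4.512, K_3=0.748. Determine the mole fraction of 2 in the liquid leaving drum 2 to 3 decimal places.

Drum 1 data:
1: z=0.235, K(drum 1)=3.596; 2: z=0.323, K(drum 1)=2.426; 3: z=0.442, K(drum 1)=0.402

x_2 (drum 2) = 0.043

Drum 1:
Material balance + equilibrium reduce to Σ zᵢ(Kᵢ−1)/(1+ψ₁(Kᵢ−1)) = 0.
g(0) = ΣzᵢKᵢ − 1 = 0.806 and g(1) = 1 − Σzᵢ/Kᵢ = -0.298, so a root lies in (0, 1).
Newton iteration, ψ₁⁰ = 0.5:
  ψ₁ = 0.500: g = 0.1573, g' = -0.845 → ψ₁ = 0.686
  ψ₁ = 0.686: g = 0.0040, g' = -0.827 → ψ₁ = 0.691
Converged at ψ₁ = 0.691.
Drum-1 compositions:
  1: x = 0.084, y = 0.303
  2: x = 0.163, y = 0.395
  3: x = 0.753, y = 0.303
Drum-2 feed = drum-1 liquid: z₂ = (0.0841, 0.1627, 0.7532).
Drum 2:
Material balance + equilibrium reduce to Σ zᵢ(Kᵢ−1)/(1+ψ₂(Kᵢ−1)) = 0.
Check two-phase: ΣzᵢKᵢ = 1.860 > 1 and Σzᵢ/Kᵢ = 1.056 > 1, so g(0) = 0.860 > 0 and g(1) = -0.056 < 0.
Newton iteration, ψ₂⁰ = 0.5:
  ψ₂ = 0.500: g = 0.1147, g' = -0.511 → ψ₂ = 0.724
  ψ₂ = 0.724: g = 0.0225, g' = -0.335 → ψ₂ = 0.792
  ψ₂ = 0.792: g = 0.0011, g' = -0.305 → ψ₂ = 0.795
Converged at ψ₂ = 0.795.
  1: x = 0.015, y = 0.102
  2: x = 0.043, y = 0.194
  3: x = 0.942, y = 0.705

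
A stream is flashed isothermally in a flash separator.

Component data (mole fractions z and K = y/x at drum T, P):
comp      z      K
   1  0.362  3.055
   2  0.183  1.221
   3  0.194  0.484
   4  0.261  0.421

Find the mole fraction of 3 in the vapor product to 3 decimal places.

Material balance + equilibrium reduce to Σ zᵢ(Kᵢ−1)/(1+ψ(Kᵢ−1)) = 0.
g(0) = ΣzᵢKᵢ − 1 = 0.533 and g(1) = 1 − Σzᵢ/Kᵢ = -0.289, so a root lies in (0, 1).
Newton–Raphson from ψ = 0.5:
  ψ = 0.500: g = 0.0557, g' = -0.646 → ψ = 0.586
  ψ = 0.586: g = 0.0009, g' = -0.628 → ψ = 0.588
Converged at ψ = 0.588.
Compositions from xᵢ = zᵢ/(1+ψ(Kᵢ−1)), yᵢ = Kᵢxᵢ:
  1: x = 0.164, y = 0.501
  2: x = 0.162, y = 0.198
  3: x = 0.278, y = 0.135
  4: x = 0.396, y = 0.167

y_3 = 0.135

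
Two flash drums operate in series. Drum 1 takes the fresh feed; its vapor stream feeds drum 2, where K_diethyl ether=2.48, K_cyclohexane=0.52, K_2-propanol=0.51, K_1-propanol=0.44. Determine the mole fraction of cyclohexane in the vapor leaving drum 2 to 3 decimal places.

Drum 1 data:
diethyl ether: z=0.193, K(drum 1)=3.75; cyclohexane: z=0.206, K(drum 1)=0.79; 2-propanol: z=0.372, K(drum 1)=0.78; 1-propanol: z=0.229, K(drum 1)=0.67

y_cyclohexane (drum 2) = 0.102

Drum 1:
Material balance + equilibrium reduce to Σ zᵢ(Kᵢ−1)/(1+ψ₁(Kᵢ−1)) = 0.
Feasibility: ΣzᵢKᵢ = 1.330, Σzᵢ/Kᵢ = 1.131 — both > 1, two phases present.
Iterate (Newton) starting at ψ₁ = 0.52:
  ψ₁ = 0.520: g = -0.0138, g' = -0.318 → ψ₁ = 0.477
  ψ₁ = 0.477: g = 0.0005, g' = -0.342 → ψ₁ = 0.478
Converged at ψ₁ = 0.478.
Drum-1 compositions:
  diethyl ether: x = 0.083, y = 0.313
  cyclohexane: x = 0.229, y = 0.181
  2-propanol: x = 0.416, y = 0.324
  1-propanol: x = 0.272, y = 0.182
Drum-2 feed = drum-1 vapor: z₂ = (0.3127, 0.1809, 0.3243, 0.1822).
Drum 2:
Rachford–Rice: g(ψ₂) = Σ zᵢ(Kᵢ−1)/(1+ψ₂(Kᵢ−1)) = 0.
Feasibility: ΣzᵢKᵢ = 1.115, Σzᵢ/Kᵢ = 1.524 — both > 1, two phases present.
Iterate (Newton) starting at ψ₂ = 0.5:
  ψ₂ = 0.500: g = -0.2005, g' = -0.545 → ψ₂ = 0.132
  ψ₂ = 0.132: g = 0.0142, g' = -0.682 → ψ₂ = 0.153
Converged at ψ₂ = 0.153.
  diethyl ether: x = 0.255, y = 0.632
  cyclohexane: x = 0.195, y = 0.102
  2-propanol: x = 0.351, y = 0.179
  1-propanol: x = 0.199, y = 0.088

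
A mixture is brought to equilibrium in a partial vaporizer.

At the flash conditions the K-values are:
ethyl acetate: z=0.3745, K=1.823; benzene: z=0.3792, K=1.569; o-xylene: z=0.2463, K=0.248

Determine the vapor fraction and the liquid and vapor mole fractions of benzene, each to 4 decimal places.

Let ψ = V/F and solve Σ zᵢ(Kᵢ−1)/(1+ψ(Kᵢ−1)) = 0.
g(0) = ΣzᵢKᵢ − 1 = 0.3388 and g(1) = 1 − Σzᵢ/Kᵢ = -0.4403, so a root lies in (0, 1).
Newton–Raphson from ψ = 0.5:
  ψ = 0.5000: g = 0.08951, g' = -0.5594 → ψ = 0.6600
  ψ = 0.6600: g = -0.01115, g' = -0.7204 → ψ = 0.6445
  ψ = 0.6445: g = -0.00017, g' = -0.6985 → ψ = 0.6443
Converged at ψ = 0.6443.
Compositions from xᵢ = zᵢ/(1+ψ(Kᵢ−1)), yᵢ = Kᵢxᵢ:
  ethyl acetate: x = 0.2447, y = 0.4461
  benzene: x = 0.2775, y = 0.4354
  o-xylene: x = 0.4778, y = 0.1185

ψ = 0.6443, x_benzene = 0.2775, y_benzene = 0.4354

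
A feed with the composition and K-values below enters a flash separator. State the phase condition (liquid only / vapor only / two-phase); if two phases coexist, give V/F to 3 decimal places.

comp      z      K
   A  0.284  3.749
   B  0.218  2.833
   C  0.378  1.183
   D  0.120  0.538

vapor only

ΣzᵢKᵢ = 2.194; Σzᵢ/Kᵢ = 0.695.
Since Σzᵢ/Kᵢ < 1 the mixture is above its dew point — single vapor phase.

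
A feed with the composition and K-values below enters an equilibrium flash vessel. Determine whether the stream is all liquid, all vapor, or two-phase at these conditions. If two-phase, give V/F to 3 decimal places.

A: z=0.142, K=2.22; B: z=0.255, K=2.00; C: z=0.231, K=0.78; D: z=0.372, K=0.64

two-phase, V/F = 0.717

ΣzᵢKᵢ = 1.244; Σzᵢ/Kᵢ = 1.069.
Both exceed 1, so a two-phase solution exists.
Iterate (Newton) starting at ψ = 0.49:
  ψ = 0.490: g = 0.0600, g' = -0.283 → ψ = 0.702
  ψ = 0.702: g = 0.0038, g' = -0.251 → ψ = 0.717
Converged at ψ = 0.717.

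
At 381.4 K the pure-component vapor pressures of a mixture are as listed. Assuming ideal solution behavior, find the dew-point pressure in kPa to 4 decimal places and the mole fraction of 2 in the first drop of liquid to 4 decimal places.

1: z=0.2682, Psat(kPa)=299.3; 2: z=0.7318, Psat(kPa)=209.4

At the dew point ψ → 1, so Σzᵢ/Kᵢ = 1 with Kᵢ = Pᵢˢᵃᵗ/P ⇒ 1/P = Σzᵢ/Pᵢˢᵃᵗ.
1/P = 0.2682/299.3 + 0.7318/209.4 = 0.0043908 ⇒ P = 227.7470 kPa
xᵢ = zᵢP/Pᵢˢᵃᵗ ⇒ x_2 = 0.7318·227.7470/209.4 = 0.7959

Pdew = 227.7470 kPa, x_2 = 0.7959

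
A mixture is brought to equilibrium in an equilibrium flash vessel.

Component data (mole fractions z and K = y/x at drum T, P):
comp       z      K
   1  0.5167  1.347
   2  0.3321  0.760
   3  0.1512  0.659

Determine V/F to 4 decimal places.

Newton iteration, V/F⁰ = 0.6:
  V/F = 0.6000: g = -0.00954, g' = -0.0965 → V/F = 0.5012
  V/F = 0.5012: g = -0.00006, g' = -0.0954 → V/F = 0.5006
Converged at V/F = 0.5006.

V/F = 0.5006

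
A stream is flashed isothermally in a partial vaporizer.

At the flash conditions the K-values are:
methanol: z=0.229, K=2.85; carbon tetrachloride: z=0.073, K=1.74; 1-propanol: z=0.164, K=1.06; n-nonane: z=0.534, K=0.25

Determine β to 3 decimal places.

Let β = V/F and solve Σ zᵢ(Kᵢ−1)/(1+β(Kᵢ−1)) = 0.
g(0) = ΣzᵢKᵢ − 1 = 0.087 and g(1) = 1 − Σzᵢ/Kᵢ = -1.413, so a root lies in (0, 1).
Newton iteration, β⁰ = 0.5:
  β = 0.500: g = -0.3717, g' = -1.002 → β = 0.129
  β = 0.129: g = -0.0424, g' = -0.913 → β = 0.083
  β = 0.083: g = 0.0012, g' = -0.967 → β = 0.084
Converged at β = 0.084.

β = 0.084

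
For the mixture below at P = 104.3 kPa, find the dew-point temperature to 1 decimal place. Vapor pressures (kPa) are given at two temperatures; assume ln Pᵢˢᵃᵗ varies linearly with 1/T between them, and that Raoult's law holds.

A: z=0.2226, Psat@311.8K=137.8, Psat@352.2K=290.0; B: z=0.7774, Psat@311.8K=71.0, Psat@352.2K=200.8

Dew-point temperature: Σzᵢ·P/Pᵢˢᵃᵗ(T) = 1. Interpolate ln Pᵢˢᵃᵗ = aᵢ + bᵢ/T.
  T = 311.8 K: ΣzᵢP/Pᵢˢᵃᵗ = 1.3105
  T = 352.2 K: ΣzᵢP/Pᵢˢᵃᵗ = 0.4839
  T = 332.0 K: ΣzᵢP/Pᵢˢᵃᵗ = 0.7715
  T = 321.9 K: ΣzᵢP/Pᵢˢᵃᵗ = 0.9968
  T = 316.9 K: ΣzᵢP/Pᵢˢᵃᵗ = 1.1388
  T = 319.4 K: ΣzᵢP/Pᵢˢᵃᵗ = 1.0649
Interpolating between 319.4 K and 321.9 K gives T ≈ 321.8 K.

T = 321.8 K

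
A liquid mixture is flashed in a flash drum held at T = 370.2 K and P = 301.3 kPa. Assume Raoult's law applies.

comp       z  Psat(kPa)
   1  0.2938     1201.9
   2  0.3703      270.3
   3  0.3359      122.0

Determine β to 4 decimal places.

Raoult's law: Kᵢ = Pᵢˢᵃᵗ/P = Pᵢˢᵃᵗ/301.3.
  K_1 = 1201.9/301.3 = 3.989047, K_2 = 270.3/301.3 = 0.897113, K_3 = 122.0/301.3 = 0.404912
Rachford–Rice: g(β) = Σ zᵢ(Kᵢ−1)/(1+β(Kᵢ−1)) = 0.
Check two-phase: ΣzᵢKᵢ = 1.6402 > 1 and Σzᵢ/Kᵢ = 1.3160 > 1, so g(0) = 0.6402 > 0 and g(1) = -0.3160 < 0.
Iterate (Newton) starting at β = 0.63:
  β = 0.6300: g = -0.05592, g' = -0.6247 → β = 0.5405
  β = 0.5405: g = 0.00075, g' = -0.6466 → β = 0.5416
Converged at β = 0.5416.

β = 0.5416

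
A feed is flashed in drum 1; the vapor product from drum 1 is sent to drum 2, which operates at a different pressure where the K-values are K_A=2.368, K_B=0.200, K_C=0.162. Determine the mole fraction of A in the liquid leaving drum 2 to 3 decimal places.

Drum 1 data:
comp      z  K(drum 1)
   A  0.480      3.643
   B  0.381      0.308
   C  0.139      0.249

Drum 1:
Material balance + equilibrium reduce to Σ zᵢ(Kᵢ−1)/(1+ψ₁(Kᵢ−1)) = 0.
g(0) = ΣzᵢKᵢ − 1 = 0.901 and g(1) = 1 − Σzᵢ/Kᵢ = -0.927, so a root lies in (0, 1).
Newton–Raphson from ψ₁ = 0.5:
  ψ₁ = 0.500: g = -0.0238, g' = -1.250 → ψ₁ = 0.481
Converged at ψ₁ = 0.481.
Drum-1 compositions:
  A: x = 0.211, y = 0.770
  B: x = 0.571, y = 0.176
  C: x = 0.218, y = 0.054
Drum-2 feed = drum-1 vapor: z₂ = (0.7699, 0.1759, 0.0542).
Drum 2:
Rachford–Rice: g(ψ₂) = Σ zᵢ(Kᵢ−1)/(1+ψ₂(Kᵢ−1)) = 0.
Feasibility: ΣzᵢKᵢ = 1.867, Σzᵢ/Kᵢ = 1.539 — both > 1, two phases present.
Iterate (Newton) starting at ψ₂ = 0.53:
  ψ₂ = 0.530: g = 0.2846, g' = -0.947 → ψ₂ = 0.831
  ψ₂ = 0.831: g = -0.0758, g' = -1.728 → ψ₂ = 0.787
  ψ₂ = 0.787: g = -0.0057, g' = -1.482 → ψ₂ = 0.783
Converged at ψ₂ = 0.783.
  A: x = 0.372, y = 0.880
  B: x = 0.471, y = 0.094
  C: x = 0.158, y = 0.026

x_A (drum 2) = 0.372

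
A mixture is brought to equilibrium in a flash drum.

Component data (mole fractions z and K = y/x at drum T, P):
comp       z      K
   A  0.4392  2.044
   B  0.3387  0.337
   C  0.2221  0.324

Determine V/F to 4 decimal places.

Newton–Raphson from V/F = 0.47:
  V/F = 0.4700: g = -0.23867, g' = -0.7476 → V/F = 0.1508
  V/F = 0.1508: g = -0.02051, g' = -0.6670 → V/F = 0.1200
  V/F = 0.1200: g = 0.00010, g' = -0.6740 → V/F = 0.1202
Converged at V/F = 0.1202.

V/F = 0.1202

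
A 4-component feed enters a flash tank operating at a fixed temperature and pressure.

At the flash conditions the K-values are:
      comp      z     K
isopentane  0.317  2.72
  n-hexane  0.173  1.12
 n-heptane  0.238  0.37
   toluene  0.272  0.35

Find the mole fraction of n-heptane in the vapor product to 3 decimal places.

Newton–Raphson from V/F = 0.33:
  V/F = 0.330: g = -0.0466, g' = -0.721 → V/F = 0.265
  V/F = 0.265: g = 0.0008, g' = -0.748 → V/F = 0.266
Converged at V/F = 0.266.
Compositions from xᵢ = zᵢ/(1+V/F(Kᵢ−1)), yᵢ = Kᵢxᵢ:
  isopentane: x = 0.217, y = 0.591
  n-hexane: x = 0.168, y = 0.188
  n-heptane: x = 0.286, y = 0.106
  toluene: x = 0.329, y = 0.115

y_n-heptane = 0.106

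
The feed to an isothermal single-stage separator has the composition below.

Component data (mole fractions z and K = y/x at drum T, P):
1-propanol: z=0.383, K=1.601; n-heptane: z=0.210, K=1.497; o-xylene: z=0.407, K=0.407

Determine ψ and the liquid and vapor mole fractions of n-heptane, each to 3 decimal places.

Material balance + equilibrium reduce to Σ zᵢ(Kᵢ−1)/(1+ψ(Kᵢ−1)) = 0.
g(0) = ΣzᵢKᵢ − 1 = 0.093 and g(1) = 1 − Σzᵢ/Kᵢ = -0.380, so a root lies in (0, 1).
Newton–Raphson from ψ = 0.51:
  ψ = 0.510: g = -0.0865, g' = -0.408 → ψ = 0.298
  ψ = 0.298: g = -0.0070, g' = -0.350 → ψ = 0.278
Converged at ψ = 0.278.
Compositions from xᵢ = zᵢ/(1+ψ(Kᵢ−1)), yᵢ = Kᵢxᵢ:
  1-propanol: x = 0.328, y = 0.525
  n-heptane: x = 0.185, y = 0.276
  o-xylene: x = 0.487, y = 0.198

ψ = 0.278, x_n-heptane = 0.185, y_n-heptane = 0.276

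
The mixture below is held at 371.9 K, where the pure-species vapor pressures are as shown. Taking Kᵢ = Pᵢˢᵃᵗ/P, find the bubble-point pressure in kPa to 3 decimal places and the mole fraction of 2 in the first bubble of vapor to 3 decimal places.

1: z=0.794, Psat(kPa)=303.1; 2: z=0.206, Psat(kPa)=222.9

At the bubble point ψ → 0, so ΣzᵢKᵢ = 1 with Kᵢ = Pᵢˢᵃᵗ/P ⇒ P = ΣzᵢPᵢˢᵃᵗ.
P = 0.794·303.1 + 0.206·222.9 = 286.579 kPa
yᵢ = zᵢPᵢˢᵃᵗ/P ⇒ y_2 = 0.206·222.9/286.579 = 0.160

Pbub = 286.579 kPa, y_2 = 0.160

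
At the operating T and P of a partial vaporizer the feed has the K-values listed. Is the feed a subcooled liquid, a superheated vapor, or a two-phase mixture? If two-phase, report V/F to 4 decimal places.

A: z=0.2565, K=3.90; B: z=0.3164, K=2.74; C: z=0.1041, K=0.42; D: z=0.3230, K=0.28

ΣzᵢKᵢ = 2.0014; Σzᵢ/Kᵢ = 1.5827.
Both exceed 1, so a two-phase solution exists.
Material balance + equilibrium reduce to Σ zᵢ(Kᵢ−1)/(1+ψ(Kᵢ−1)) = 0.
Newton iteration, ψ⁰ = 0.57:
  ψ = 0.5700: g = 0.07215, g' = -1.1078 → ψ = 0.6351
  ψ = 0.6351: g = -0.00084, g' = -1.1395 → ψ = 0.6344
Converged at ψ = 0.6344.

two-phase, V/F = 0.6344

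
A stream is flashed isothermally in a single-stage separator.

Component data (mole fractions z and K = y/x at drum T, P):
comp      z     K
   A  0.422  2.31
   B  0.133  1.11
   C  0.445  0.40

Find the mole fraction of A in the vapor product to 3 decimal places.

Iterate (Newton) starting at V/F = 0.5:
  V/F = 0.500: g = -0.0335, g' = -0.593 → V/F = 0.443
Converged at V/F = 0.443.
Compositions from xᵢ = zᵢ/(1+V/F(Kᵢ−1)), yᵢ = Kᵢxᵢ:
  A: x = 0.267, y = 0.617
  B: x = 0.127, y = 0.141
  C: x = 0.606, y = 0.242

y_A = 0.617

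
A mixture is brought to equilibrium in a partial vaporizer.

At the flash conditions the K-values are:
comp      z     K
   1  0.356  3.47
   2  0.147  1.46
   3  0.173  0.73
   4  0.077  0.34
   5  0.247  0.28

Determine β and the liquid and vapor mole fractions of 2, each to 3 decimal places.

Newton–Raphson from β = 0.5:
  β = 0.500: g = 0.0407, g' = -0.860 → β = 0.547
Converged at β = 0.547.
Compositions from xᵢ = zᵢ/(1+β(Kᵢ−1)), yᵢ = Kᵢxᵢ:
  1: x = 0.151, y = 0.525
  2: x = 0.117, y = 0.171
  3: x = 0.203, y = 0.148
  4: x = 0.121, y = 0.041
  5: x = 0.408, y = 0.114

β = 0.547, x_2 = 0.117, y_2 = 0.171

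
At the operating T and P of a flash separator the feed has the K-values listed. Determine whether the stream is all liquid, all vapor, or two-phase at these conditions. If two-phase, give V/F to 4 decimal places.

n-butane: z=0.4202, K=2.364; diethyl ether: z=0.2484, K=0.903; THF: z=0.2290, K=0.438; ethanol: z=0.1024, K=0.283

two-phase, V/F = 0.5401

ΣzᵢKᵢ = 1.3469; Σzᵢ/Kᵢ = 1.3375.
Both exceed 1, so a two-phase solution exists.
Iterate (Newton) starting at ψ = 0.5:
  ψ = 0.5000: g = 0.02199, g' = -0.5467 → ψ = 0.5402
  ψ = 0.5402: g = -0.00007, g' = -0.5511 → ψ = 0.5401
Converged at ψ = 0.5401.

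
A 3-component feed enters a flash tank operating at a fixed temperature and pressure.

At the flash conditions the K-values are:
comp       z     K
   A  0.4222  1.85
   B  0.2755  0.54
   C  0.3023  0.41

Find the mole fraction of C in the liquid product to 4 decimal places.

x_C = 0.3251

Rachford–Rice: g(V/F) = Σ zᵢ(Kᵢ−1)/(1+V/F(Kᵢ−1)) = 0.
g(0) = ΣzᵢKᵢ − 1 = 0.0538 and g(1) = 1 − Σzᵢ/Kᵢ = -0.4757, so a root lies in (0, 1).
Iterate (Newton) starting at V/F = 0.5:
  V/F = 0.5000: g = -0.16573, g' = -0.4603 → V/F = 0.1399
  V/F = 0.1399: g = -0.00913, g' = -0.4353 → V/F = 0.1189
  V/F = 0.1189: g = 0.00003, g' = -0.4385 → V/F = 0.1190
Converged at V/F = 0.1190.
Compositions from xᵢ = zᵢ/(1+V/F(Kᵢ−1)), yᵢ = Kᵢxᵢ:
  A: x = 0.3834, y = 0.7093
  B: x = 0.2915, y = 0.1574
  C: x = 0.3251, y = 0.1333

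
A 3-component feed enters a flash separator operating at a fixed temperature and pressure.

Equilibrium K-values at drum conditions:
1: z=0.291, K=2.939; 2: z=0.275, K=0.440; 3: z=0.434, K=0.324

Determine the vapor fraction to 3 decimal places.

Material balance + equilibrium reduce to Σ zᵢ(Kᵢ−1)/(1+ψ(Kᵢ−1)) = 0.
Feasibility: ΣzᵢKᵢ = 1.117, Σzᵢ/Kᵢ = 2.064 — both > 1, two phases present.
Newton iteration, ψ⁰ = 0.68:
  ψ = 0.680: g = -0.5483, g' = -1.108 → ψ = 0.185
  ψ = 0.185: g = -0.0919, g' = -0.959 → ψ = 0.089
  ψ = 0.089: g = 0.0067, g' = -1.115 → ψ = 0.095
Converged at ψ = 0.095.

ψ = 0.095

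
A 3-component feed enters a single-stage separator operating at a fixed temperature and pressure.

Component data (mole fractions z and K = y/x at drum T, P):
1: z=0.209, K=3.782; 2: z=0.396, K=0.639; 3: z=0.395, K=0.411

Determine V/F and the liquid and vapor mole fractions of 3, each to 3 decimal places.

V/F = 0.154, x_3 = 0.434, y_3 = 0.179

Iterate (Newton) starting at V/F = 0.35:
  V/F = 0.350: g = -0.1621, g' = -0.700 → V/F = 0.119
  V/F = 0.119: g = 0.0378, g' = -1.130 → V/F = 0.152
  V/F = 0.152: g = 0.0019, g' = -1.022 → V/F = 0.154
Converged at V/F = 0.154.
Compositions from xᵢ = zᵢ/(1+V/F(Kᵢ−1)), yᵢ = Kᵢxᵢ:
  1: x = 0.146, y = 0.554
  2: x = 0.419, y = 0.268
  3: x = 0.434, y = 0.179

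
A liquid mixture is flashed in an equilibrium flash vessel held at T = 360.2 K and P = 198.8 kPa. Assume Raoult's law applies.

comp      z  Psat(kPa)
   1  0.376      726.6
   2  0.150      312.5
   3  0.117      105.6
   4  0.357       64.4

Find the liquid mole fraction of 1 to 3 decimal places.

x_1 = 0.151

Raoult's law: Kᵢ = Pᵢˢᵃᵗ/P = Pᵢˢᵃᵗ/198.8.
  K_1 = 726.6/198.8 = 3.65493, K_2 = 312.5/198.8 = 1.57193, K_3 = 105.6/198.8 = 0.53119, K_4 = 64.4/198.8 = 0.32394
Rachford–Rice: g(ψ) = Σ zᵢ(Kᵢ−1)/(1+ψ(Kᵢ−1)) = 0.
Feasibility: ΣzᵢKᵢ = 1.788, Σzᵢ/Kᵢ = 1.521 — both > 1, two phases present.
Iterate (Newton) starting at ψ = 0.33:
  ψ = 0.330: g = 0.2287, g' = -1.094 → ψ = 0.539
  ψ = 0.539: g = 0.0230, g' = -0.927 → ψ = 0.564
Converged at ψ = 0.564.
Compositions from xᵢ = zᵢ/(1+ψ(Kᵢ−1)), yᵢ = Kᵢxᵢ:
  1: x = 0.151, y = 0.550
  2: x = 0.113, y = 0.178
  3: x = 0.159, y = 0.084
  4: x = 0.577, y = 0.187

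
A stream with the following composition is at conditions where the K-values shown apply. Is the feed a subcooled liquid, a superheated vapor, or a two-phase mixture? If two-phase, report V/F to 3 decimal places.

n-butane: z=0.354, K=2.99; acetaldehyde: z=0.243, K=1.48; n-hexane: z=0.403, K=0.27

two-phase, V/F = 0.482

ΣzᵢKᵢ = 1.527; Σzᵢ/Kᵢ = 1.775.
Both exceed 1, so a two-phase solution exists.
Newton iteration, ψ⁰ = 0.5:
  ψ = 0.500: g = -0.0161, g' = -0.921 → ψ = 0.483
  ψ = 0.483: g = -0.0001, g' = -0.914 → ψ = 0.482
Converged at ψ = 0.482.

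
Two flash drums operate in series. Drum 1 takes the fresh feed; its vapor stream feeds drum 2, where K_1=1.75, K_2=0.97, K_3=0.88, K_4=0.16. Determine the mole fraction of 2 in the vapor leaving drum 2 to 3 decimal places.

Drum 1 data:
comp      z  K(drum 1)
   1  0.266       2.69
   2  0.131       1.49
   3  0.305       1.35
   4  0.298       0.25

Drum 1:
Rachford–Rice: g(ψ₁) = Σ zᵢ(Kᵢ−1)/(1+ψ₁(Kᵢ−1)) = 0.
g(0) = ΣzᵢKᵢ − 1 = 0.397 and g(1) = 1 − Σzᵢ/Kᵢ = -0.605, so a root lies in (0, 1).
Newton–Raphson from ψ₁ = 0.51:
  ψ₁ = 0.510: g = 0.0214, g' = -0.706 → ψ₁ = 0.540
Converged at ψ₁ = 0.540.
Drum-1 compositions:
  1: x = 0.139, y = 0.374
  2: x = 0.104, y = 0.154
  3: x = 0.257, y = 0.346
  4: x = 0.501, y = 0.125
Drum-2 feed = drum-1 vapor: z₂ = (0.3741, 0.1544, 0.3463, 0.1252).
Drum 2:
Material balance + equilibrium reduce to Σ zᵢ(Kᵢ−1)/(1+ψ₂(Kᵢ−1)) = 0.
g(0) = ΣzᵢKᵢ − 1 = 0.129 and g(1) = 1 − Σzᵢ/Kᵢ = -0.549, so a root lies in (0, 1).
Newton–Raphson from ψ₂ = 0.65:
  ψ₂ = 0.650: g = -0.0928, g' = -0.530 → ψ₂ = 0.475
  ψ₂ = 0.475: g = -0.0168, g' = -0.365 → ψ₂ = 0.429
  ψ₂ = 0.429: g = -0.0005, g' = -0.342 → ψ₂ = 0.427
Converged at ψ₂ = 0.427.
  1: x = 0.283, y = 0.496
  2: x = 0.156, y = 0.152
  3: x = 0.365, y = 0.321
  4: x = 0.195, y = 0.031

y_2 (drum 2) = 0.152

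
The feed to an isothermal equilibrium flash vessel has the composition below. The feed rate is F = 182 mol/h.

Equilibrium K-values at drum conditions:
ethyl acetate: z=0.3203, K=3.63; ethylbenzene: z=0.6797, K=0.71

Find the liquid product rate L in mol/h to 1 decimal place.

Rachford–Rice: g(ψ) = Σ zᵢ(Kᵢ−1)/(1+ψ(Kᵢ−1)) = 0.
g(0) = ΣzᵢKᵢ − 1 = 0.6453 and g(1) = 1 − Σzᵢ/Kᵢ = -0.0456, so a root lies in (0, 1).
Binary case is linear: z₁(K₁−1)(1+ψ(K₂−1)) + z₂(K₂−1)(1+ψ(K₁−1)) = 0
⇒ ψ = [z₁(K₁−1)+z₂(K₂−1)] / [−(K₁−1)(K₂−1)] = 0.64528/0.76270 = 0.8460
Then V = ψ·F = 0.8460·182 = 154.0 mol/h and L = F − V = 28.0 mol/h.

L = 28.0 mol/h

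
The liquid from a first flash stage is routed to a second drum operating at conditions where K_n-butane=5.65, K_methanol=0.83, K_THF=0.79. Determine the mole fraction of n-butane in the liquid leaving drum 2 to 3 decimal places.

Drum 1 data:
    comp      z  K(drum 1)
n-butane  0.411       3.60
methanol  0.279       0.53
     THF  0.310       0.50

x_n-butane (drum 2) = 0.040

Drum 1:
Let ψ₁ = V/F and solve Σ zᵢ(Kᵢ−1)/(1+ψ₁(Kᵢ−1)) = 0.
Check two-phase: ΣzᵢKᵢ = 1.782 > 1 and Σzᵢ/Kᵢ = 1.261 > 1, so g(0) = 0.782 > 0 and g(1) = -0.261 < 0.
Iterate (Newton) starting at ψ₁ = 0.5:
  ψ₁ = 0.500: g = 0.0865, g' = -0.768 → ψ₁ = 0.613
  ψ₁ = 0.613: g = 0.0045, g' = -0.696 → ψ₁ = 0.619
Converged at ψ₁ = 0.619.
Drum-1 compositions:
  n-butane: x = 0.157, y = 0.567
  methanol: x = 0.394, y = 0.209
  THF: x = 0.449, y = 0.225
Drum-2 feed = drum-1 liquid: z₂ = (0.1575, 0.3935, 0.4490).
Drum 2:
Material balance + equilibrium reduce to Σ zᵢ(Kᵢ−1)/(1+ψ₂(Kᵢ−1)) = 0.
g(0) = ΣzᵢKᵢ − 1 = 0.571 and g(1) = 1 − Σzᵢ/Kᵢ = -0.070, so a root lies in (0, 1).
Newton iteration, ψ₂⁰ = 0.5:
  ψ₂ = 0.500: g = 0.0418, g' = -0.346 → ψ₂ = 0.621
  ψ₂ = 0.621: g = 0.0052, g' = -0.266 → ψ₂ = 0.640
  ψ₂ = 0.640: g = 0.0001, g' = -0.256 → ψ₂ = 0.641
Converged at ψ₂ = 0.641.
  n-butane: x = 0.040, y = 0.224
  methanol: x = 0.442, y = 0.367
  THF: x = 0.519, y = 0.410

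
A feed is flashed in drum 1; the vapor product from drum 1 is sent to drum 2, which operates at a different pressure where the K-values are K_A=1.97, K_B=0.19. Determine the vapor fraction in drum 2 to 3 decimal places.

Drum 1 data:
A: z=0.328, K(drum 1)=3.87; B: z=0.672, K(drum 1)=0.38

V/F (drum 2) = 0.527

Drum 1:
Rachford–Rice: g(ψ₁) = Σ zᵢ(Kᵢ−1)/(1+ψ₁(Kᵢ−1)) = 0.
Check two-phase: ΣzᵢKᵢ = 1.525 > 1 and Σzᵢ/Kᵢ = 1.853 > 1, so g(0) = 0.525 > 0 and g(1) = -0.853 < 0.
Binary case is linear: z₁(K₁−1)(1+ψ₁(K₂−1)) + z₂(K₂−1)(1+ψ₁(K₁−1)) = 0
⇒ ψ₁ = [z₁(K₁−1)+z₂(K₂−1)] / [−(K₁−1)(K₂−1)] = 0.5247/1.7794 = 0.295
Drum-1 compositions:
  A: x = 0.178, y = 0.688
  B: x = 0.822, y = 0.312
Drum-2 feed = drum-1 vapor: z₂ = (0.6875, 0.3125).
Drum 2:
Let ψ₂ = V/F and solve Σ zᵢ(Kᵢ−1)/(1+ψ₂(Kᵢ−1)) = 0.
g(0) = ΣzᵢKᵢ − 1 = 0.414 and g(1) = 1 − Σzᵢ/Kᵢ = -0.994, so a root lies in (0, 1).
Iterate (Newton) starting at ψ₂ = 0.53:
  ψ₂ = 0.530: g = -0.0031, g' = -0.912 → ψ₂ = 0.527
Converged at ψ₂ = 0.527.
  A: x = 0.455, y = 0.896
  B: x = 0.545, y = 0.104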